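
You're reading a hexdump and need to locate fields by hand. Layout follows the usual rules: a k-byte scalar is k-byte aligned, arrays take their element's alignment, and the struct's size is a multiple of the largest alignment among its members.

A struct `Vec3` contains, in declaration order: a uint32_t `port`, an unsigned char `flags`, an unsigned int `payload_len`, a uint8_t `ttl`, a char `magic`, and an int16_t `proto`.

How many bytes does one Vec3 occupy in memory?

0..4  port  (4B, 4-aligned)
4..5  flags  (1B, 1-aligned)
5..8  -- padding (3B)
8..12  payload_len  (4B, 4-aligned)
12..13  ttl  (1B, 1-aligned)
13..14  magic  (1B, 1-aligned)
14..16  proto  (2B, 2-aligned)
sizeof = 16, alignof = 4

16 bytes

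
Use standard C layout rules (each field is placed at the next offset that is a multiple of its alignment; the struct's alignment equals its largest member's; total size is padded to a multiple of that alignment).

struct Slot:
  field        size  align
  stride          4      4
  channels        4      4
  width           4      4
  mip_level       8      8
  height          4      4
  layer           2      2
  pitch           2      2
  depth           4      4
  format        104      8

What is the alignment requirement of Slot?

member alignments: stride=4, channels=4, width=4, mip_level=8, height=4, layer=2, pitch=2, depth=4, format=8
max = 8

8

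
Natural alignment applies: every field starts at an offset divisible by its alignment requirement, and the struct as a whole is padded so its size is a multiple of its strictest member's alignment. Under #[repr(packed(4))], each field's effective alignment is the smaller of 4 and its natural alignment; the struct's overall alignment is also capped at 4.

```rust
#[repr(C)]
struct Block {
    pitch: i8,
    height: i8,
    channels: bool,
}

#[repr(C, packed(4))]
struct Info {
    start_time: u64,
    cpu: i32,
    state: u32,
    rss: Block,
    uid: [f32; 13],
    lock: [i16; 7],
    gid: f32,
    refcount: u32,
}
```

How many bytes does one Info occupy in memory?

Block: pitch at 0 (size 1, align 1) → ends 1; height at 1 (size 1, align 1) → ends 2; channels at 2 (size 1, align 1) → ends 3; total 3 bytes, alignment 1
start_time at 0 (size 8, align 4) → ends 8
cpu at 8 (size 4, align 4) → ends 12
state at 12 (size 4, align 4) → ends 16
rss at 16 (size 3, align 1) → ends 19
pad 1 to align 4 for uid
uid at 20 (size 52, align 4) → ends 72
lock at 72 (size 14, align 2) → ends 86
pad 2 to align 4 for gid
gid at 88 (size 4, align 4) → ends 92
refcount at 92 (size 4, align 4) → ends 96
total 96 bytes, alignment 4

96 bytes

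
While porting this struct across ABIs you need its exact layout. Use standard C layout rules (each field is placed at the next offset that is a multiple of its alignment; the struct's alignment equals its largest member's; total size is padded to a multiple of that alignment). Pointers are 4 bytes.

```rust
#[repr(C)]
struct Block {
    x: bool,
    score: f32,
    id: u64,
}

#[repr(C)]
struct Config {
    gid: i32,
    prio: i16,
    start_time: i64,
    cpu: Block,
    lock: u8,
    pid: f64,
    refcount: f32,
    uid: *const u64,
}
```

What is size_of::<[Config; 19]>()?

1064

Block: 0..1  x  (1B, 1-aligned); 1..4  -- padding (3B); 4..8  score  (4B, 4-aligned); 8..16  id  (8B, 8-aligned); sizeof = 16, alignof = 8
0..4  gid  (4B, 4-aligned)
4..6  prio  (2B, 2-aligned)
6..8  -- padding (2B)
8..16  start_time  (8B, 8-aligned)
16..32  cpu  (16B, 8-aligned)
32..33  lock  (1B, 1-aligned)
33..40  -- padding (7B)
40..48  pid  (8B, 8-aligned)
48..52  refcount  (4B, 4-aligned)
52..56  uid  (4B, 4-aligned)
sizeof = 56, alignof = 8
array of 19: 19 × 56 = 1064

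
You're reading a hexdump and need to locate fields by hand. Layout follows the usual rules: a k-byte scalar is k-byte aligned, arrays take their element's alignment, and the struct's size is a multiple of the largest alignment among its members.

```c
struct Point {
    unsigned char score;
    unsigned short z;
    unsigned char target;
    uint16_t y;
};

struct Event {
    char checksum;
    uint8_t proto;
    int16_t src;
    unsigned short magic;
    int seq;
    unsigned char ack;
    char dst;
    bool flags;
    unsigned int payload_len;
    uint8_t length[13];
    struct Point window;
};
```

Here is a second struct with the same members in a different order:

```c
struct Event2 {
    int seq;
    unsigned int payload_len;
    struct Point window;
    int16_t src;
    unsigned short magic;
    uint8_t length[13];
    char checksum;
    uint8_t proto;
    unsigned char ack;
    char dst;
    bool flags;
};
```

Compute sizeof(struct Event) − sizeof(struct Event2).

Point: @0: score [1B, align 1] → 1; +1 pad (align 2); @2: z [2B, align 2] → 4; @4: target [1B, align 1] → 5; +1 pad (align 2); @6: y [2B, align 2] → 8; size 8, align 2
@0: checksum [1B, align 1] → 1
@1: proto [1B, align 1] → 2
@2: src [2B, align 2] → 4
@4: magic [2B, align 2] → 6
+2 pad (align 4)
@8: seq [4B, align 4] → 12
@12: ack [1B, align 1] → 13
@13: dst [1B, align 1] → 14
@14: flags [1B, align 1] → 15
+1 pad (align 4)
@16: payload_len [4B, align 4] → 20
@20: length [13B, align 1] → 33
+1 pad (align 2)
@34: window [8B, align 2] → 42
+2 tail pad (align 4)
size 44, align 4
— Event2 —
@0: seq [4B, align 4] → 4
@4: payload_len [4B, align 4] → 8
@8: window [8B, align 2] → 16
@16: src [2B, align 2] → 18
@18: magic [2B, align 2] → 20
@20: length [13B, align 1] → 33
@33: checksum [1B, align 1] → 34
@34: proto [1B, align 1] → 35
@35: ack [1B, align 1] → 36
@36: dst [1B, align 1] → 37
@37: flags [1B, align 1] → 38
+2 tail pad (align 4)
size 40, align 4
44 − 40 = 4

4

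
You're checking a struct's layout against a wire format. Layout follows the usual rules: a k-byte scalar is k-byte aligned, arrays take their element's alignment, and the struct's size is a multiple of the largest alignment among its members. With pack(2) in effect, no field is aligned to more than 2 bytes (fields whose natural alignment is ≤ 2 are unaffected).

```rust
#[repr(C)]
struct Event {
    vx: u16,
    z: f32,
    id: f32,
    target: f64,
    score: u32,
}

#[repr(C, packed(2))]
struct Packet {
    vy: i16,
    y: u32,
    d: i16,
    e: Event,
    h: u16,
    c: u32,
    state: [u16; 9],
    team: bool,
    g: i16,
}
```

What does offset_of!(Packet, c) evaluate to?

Event: @0: vx [2B, align 2] → 2; +2 pad (align 4); @4: z [4B, align 4] → 8; @8: id [4B, align 4] → 12; +4 pad (align 8); @16: target [8B, align 8] → 24; @24: score [4B, align 4] → 28; +4 tail pad (align 8); size 32, align 8
@0: vy [2B, align 2] → 2
@2: y [4B, align 2] → 6
@6: d [2B, align 2] → 8
@8: e [32B, align 2] → 40
@40: h [2B, align 2] → 42
@42: c [4B, align 2] → 46

42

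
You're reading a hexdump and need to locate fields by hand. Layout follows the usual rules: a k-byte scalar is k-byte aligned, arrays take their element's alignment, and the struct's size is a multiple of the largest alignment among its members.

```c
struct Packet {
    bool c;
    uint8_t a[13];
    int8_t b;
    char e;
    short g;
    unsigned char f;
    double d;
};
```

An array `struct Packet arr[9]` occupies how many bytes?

@0: c [1B, align 1] → 1
@1: a [13B, align 1] → 14
@14: b [1B, align 1] → 15
@15: e [1B, align 1] → 16
@16: g [2B, align 2] → 18
@18: f [1B, align 1] → 19
+5 pad (align 8)
@24: d [8B, align 8] → 32
size 32, align 8
array of 9: 9 × 32 = 288

288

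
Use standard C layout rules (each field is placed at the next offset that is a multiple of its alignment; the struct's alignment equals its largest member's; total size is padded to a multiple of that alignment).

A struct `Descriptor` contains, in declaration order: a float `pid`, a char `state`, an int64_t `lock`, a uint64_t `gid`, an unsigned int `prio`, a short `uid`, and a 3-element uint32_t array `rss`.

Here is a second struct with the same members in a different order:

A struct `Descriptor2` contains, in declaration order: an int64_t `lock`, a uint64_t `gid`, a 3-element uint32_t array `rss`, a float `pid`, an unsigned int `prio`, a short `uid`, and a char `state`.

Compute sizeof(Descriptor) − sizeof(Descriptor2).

0..4  pid  (4B, 4-aligned)
4..5  state  (1B, 1-aligned)
5..8  -- padding (3B)
8..16  lock  (8B, 8-aligned)
16..24  gid  (8B, 8-aligned)
24..28  prio  (4B, 4-aligned)
28..30  uid  (2B, 2-aligned)
30..32  -- padding (2B)
32..44  rss  (12B, 4-aligned)
44..48  -- tail padding (4B)
sizeof = 48, alignof = 8
— Descriptor2 —
0..8  lock  (8B, 8-aligned)
8..16  gid  (8B, 8-aligned)
16..28  rss  (12B, 4-aligned)
28..32  pid  (4B, 4-aligned)
32..36  prio  (4B, 4-aligned)
36..38  uid  (2B, 2-aligned)
38..39  state  (1B, 1-aligned)
39..40  -- tail padding (1B)
sizeof = 40, alignof = 8
48 − 40 = 8

8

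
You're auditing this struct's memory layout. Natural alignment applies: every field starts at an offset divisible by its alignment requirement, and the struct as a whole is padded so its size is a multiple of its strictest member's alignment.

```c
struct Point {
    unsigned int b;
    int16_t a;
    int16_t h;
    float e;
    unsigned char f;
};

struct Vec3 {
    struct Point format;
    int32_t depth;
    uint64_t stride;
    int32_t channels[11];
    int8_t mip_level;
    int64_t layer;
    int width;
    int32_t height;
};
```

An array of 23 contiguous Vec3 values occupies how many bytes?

Point: 0..4  b  (4B, 4-aligned); 4..6  a  (2B, 2-aligned); 6..8  h  (2B, 2-aligned); 8..12  e  (4B, 4-aligned); 12..13  f  (1B, 1-aligned); 13..16  -- tail padding (3B); sizeof = 16, alignof = 4
0..16  format  (16B, 4-aligned)
16..20  depth  (4B, 4-aligned)
20..24  -- padding (4B)
24..32  stride  (8B, 8-aligned)
32..76  channels  (44B, 4-aligned)
76..77  mip_level  (1B, 1-aligned)
77..80  -- padding (3B)
80..88  layer  (8B, 8-aligned)
88..92  width  (4B, 4-aligned)
92..96  height  (4B, 4-aligned)
sizeof = 96, alignof = 8
array of 23: 23 × 96 = 2208

2208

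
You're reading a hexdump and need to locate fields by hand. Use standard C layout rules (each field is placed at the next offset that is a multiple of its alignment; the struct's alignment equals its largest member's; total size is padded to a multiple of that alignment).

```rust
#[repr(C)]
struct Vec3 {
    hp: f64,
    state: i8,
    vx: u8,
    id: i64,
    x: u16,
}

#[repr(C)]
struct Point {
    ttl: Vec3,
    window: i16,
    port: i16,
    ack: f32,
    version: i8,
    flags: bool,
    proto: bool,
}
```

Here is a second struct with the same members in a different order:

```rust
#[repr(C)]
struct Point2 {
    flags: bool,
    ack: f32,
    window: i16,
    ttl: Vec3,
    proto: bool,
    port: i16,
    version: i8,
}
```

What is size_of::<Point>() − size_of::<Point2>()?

Vec3: 0..8  hp  (8B, 8-aligned); 8..9  state  (1B, 1-aligned); 9..10  vx  (1B, 1-aligned); 10..16  -- padding (6B); 16..24  id  (8B, 8-aligned); 24..26  x  (2B, 2-aligned); 26..32  -- tail padding (6B); sizeof = 32, alignof = 8
0..32  ttl  (32B, 8-aligned)
32..34  window  (2B, 2-aligned)
34..36  port  (2B, 2-aligned)
36..40  ack  (4B, 4-aligned)
40..41  version  (1B, 1-aligned)
41..42  flags  (1B, 1-aligned)
42..43  proto  (1B, 1-aligned)
43..48  -- tail padding (5B)
sizeof = 48, alignof = 8
— Point2 —
0..1  flags  (1B, 1-aligned)
1..4  -- padding (3B)
4..8  ack  (4B, 4-aligned)
8..10  window  (2B, 2-aligned)
10..16  -- padding (6B)
16..48  ttl  (32B, 8-aligned)
48..49  proto  (1B, 1-aligned)
49..50  -- padding (1B)
50..52  port  (2B, 2-aligned)
52..53  version  (1B, 1-aligned)
53..56  -- tail padding (3B)
sizeof = 56, alignof = 8
48 − 56 = -8

-8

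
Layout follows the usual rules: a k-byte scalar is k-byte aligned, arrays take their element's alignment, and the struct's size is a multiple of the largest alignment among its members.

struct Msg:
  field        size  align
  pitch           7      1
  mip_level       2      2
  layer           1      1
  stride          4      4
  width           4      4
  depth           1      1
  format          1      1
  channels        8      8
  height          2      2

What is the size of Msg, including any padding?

40

pitch at 0 (size 7, align 1) → ends 7
pad 1 to align 2 for mip_level
mip_level at 8 (size 2, align 2) → ends 10
layer at 10 (size 1, align 1) → ends 11
pad 1 to align 4 for stride
stride at 12 (size 4, align 4) → ends 16
width at 16 (size 4, align 4) → ends 20
depth at 20 (size 1, align 1) → ends 21
format at 21 (size 1, align 1) → ends 22
pad 2 to align 8 for channels
channels at 24 (size 8, align 8) → ends 32
height at 32 (size 2, align 2) → ends 34
tail pad 6 to reach multiple of 8
total 40 bytes, alignment 8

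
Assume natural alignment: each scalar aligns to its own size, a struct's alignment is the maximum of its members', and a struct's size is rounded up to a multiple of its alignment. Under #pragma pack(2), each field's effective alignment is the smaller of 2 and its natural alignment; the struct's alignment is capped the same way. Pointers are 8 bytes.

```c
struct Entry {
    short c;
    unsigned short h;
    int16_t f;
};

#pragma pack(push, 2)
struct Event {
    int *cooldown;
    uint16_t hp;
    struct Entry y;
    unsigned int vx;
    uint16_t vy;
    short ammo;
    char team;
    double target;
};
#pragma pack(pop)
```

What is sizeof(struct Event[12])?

408

Entry: @0: c [2B, align 2] → 2; @2: h [2B, align 2] → 4; @4: f [2B, align 2] → 6; size 6, align 2
@0: cooldown [8B, align 2] → 8
@8: hp [2B, align 2] → 10
@10: y [6B, align 2] → 16
@16: vx [4B, align 2] → 20
@20: vy [2B, align 2] → 22
@22: ammo [2B, align 2] → 24
@24: team [1B, align 1] → 25
+1 pad (align 2)
@26: target [8B, align 2] → 34
size 34, align 2
array of 12: 12 × 34 = 408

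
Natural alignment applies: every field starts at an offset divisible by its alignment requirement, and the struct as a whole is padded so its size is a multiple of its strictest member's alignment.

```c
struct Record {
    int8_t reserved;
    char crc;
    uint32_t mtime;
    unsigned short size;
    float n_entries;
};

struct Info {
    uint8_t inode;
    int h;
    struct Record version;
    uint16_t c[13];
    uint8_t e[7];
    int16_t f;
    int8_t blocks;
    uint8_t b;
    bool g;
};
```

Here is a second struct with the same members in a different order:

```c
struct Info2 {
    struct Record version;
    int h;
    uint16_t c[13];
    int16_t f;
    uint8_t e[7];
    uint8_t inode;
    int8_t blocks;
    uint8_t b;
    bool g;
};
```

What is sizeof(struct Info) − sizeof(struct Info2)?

4

Record: 0..1  reserved  (1B, 1-aligned); 1..2  crc  (1B, 1-aligned); 2..4  -- padding (2B); 4..8  mtime  (4B, 4-aligned); 8..10  size  (2B, 2-aligned); 10..12  -- padding (2B); 12..16  n_entries  (4B, 4-aligned); sizeof = 16, alignof = 4
0..1  inode  (1B, 1-aligned)
1..4  -- padding (3B)
4..8  h  (4B, 4-aligned)
8..24  version  (16B, 4-aligned)
24..50  c  (26B, 2-aligned)
50..57  e  (7B, 1-aligned)
57..58  -- padding (1B)
58..60  f  (2B, 2-aligned)
60..61  blocks  (1B, 1-aligned)
61..62  b  (1B, 1-aligned)
62..63  g  (1B, 1-aligned)
63..64  -- tail padding (1B)
sizeof = 64, alignof = 4
— Info2 —
0..16  version  (16B, 4-aligned)
16..20  h  (4B, 4-aligned)
20..46  c  (26B, 2-aligned)
46..48  f  (2B, 2-aligned)
48..55  e  (7B, 1-aligned)
55..56  inode  (1B, 1-aligned)
56..57  blocks  (1B, 1-aligned)
57..58  b  (1B, 1-aligned)
58..59  g  (1B, 1-aligned)
59..60  -- tail padding (1B)
sizeof = 60, alignof = 4
64 − 60 = 4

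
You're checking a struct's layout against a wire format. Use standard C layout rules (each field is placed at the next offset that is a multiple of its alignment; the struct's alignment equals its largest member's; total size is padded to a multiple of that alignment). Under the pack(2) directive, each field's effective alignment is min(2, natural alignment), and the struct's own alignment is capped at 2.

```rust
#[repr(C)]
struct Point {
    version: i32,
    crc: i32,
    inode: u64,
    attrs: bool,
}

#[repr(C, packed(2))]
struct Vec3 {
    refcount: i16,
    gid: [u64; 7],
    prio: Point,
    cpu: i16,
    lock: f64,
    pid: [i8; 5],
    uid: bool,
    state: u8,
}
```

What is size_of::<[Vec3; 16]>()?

Point: @0: version [4B, align 4] → 4; @4: crc [4B, align 4] → 8; @8: inode [8B, align 8] → 16; @16: attrs [1B, align 1] → 17; +7 tail pad (align 8); size 24, align 8
@0: refcount [2B, align 2] → 2
@2: gid [56B, align 2] → 58
@58: prio [24B, align 2] → 82
@82: cpu [2B, align 2] → 84
@84: lock [8B, align 2] → 92
@92: pid [5B, align 1] → 97
@97: uid [1B, align 1] → 98
@98: state [1B, align 1] → 99
+1 tail pad (align 2)
size 100, align 2
array of 16: 16 × 100 = 1600

1600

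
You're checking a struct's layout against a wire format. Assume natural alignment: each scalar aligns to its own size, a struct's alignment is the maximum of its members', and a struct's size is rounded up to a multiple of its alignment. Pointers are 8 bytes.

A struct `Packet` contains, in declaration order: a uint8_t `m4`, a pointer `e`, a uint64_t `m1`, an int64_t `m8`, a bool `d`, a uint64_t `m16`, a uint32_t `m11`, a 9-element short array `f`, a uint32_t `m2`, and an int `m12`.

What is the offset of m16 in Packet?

m4 at 0 (size 1, align 1) → ends 1
pad 7 to align 8 for e
e at 8 (size 8, align 8) → ends 16
m1 at 16 (size 8, align 8) → ends 24
m8 at 24 (size 8, align 8) → ends 32
d at 32 (size 1, align 1) → ends 33
pad 7 to align 8 for m16
m16 at 40 (size 8, align 8) → ends 48

40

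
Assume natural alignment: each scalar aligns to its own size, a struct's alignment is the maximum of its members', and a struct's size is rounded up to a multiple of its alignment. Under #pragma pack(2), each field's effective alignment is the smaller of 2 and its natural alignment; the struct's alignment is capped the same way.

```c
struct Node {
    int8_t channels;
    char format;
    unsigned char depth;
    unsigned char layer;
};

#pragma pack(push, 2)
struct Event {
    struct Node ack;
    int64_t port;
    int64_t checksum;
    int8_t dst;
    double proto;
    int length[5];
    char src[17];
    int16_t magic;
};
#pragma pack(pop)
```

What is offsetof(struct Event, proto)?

Node: channels at 0 (size 1, align 1) → ends 1; format at 1 (size 1, align 1) → ends 2; depth at 2 (size 1, align 1) → ends 3; layer at 3 (size 1, align 1) → ends 4; total 4 bytes, alignment 1
ack at 0 (size 4, align 1) → ends 4
port at 4 (size 8, align 2) → ends 12
checksum at 12 (size 8, align 2) → ends 20
dst at 20 (size 1, align 1) → ends 21
pad 1 to align 2 for proto
proto at 22 (size 8, align 2) → ends 30

22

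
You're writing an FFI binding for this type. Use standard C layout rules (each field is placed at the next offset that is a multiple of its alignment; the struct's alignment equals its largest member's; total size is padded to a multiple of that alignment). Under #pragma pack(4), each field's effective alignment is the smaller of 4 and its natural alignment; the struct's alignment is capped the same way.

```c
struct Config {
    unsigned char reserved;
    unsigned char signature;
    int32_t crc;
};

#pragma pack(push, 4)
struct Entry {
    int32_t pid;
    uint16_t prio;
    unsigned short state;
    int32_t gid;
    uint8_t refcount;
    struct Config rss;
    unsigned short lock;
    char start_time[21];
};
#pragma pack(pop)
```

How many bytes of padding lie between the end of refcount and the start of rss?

3

Config: 0..1  reserved  (1B, 1-aligned); 1..2  signature  (1B, 1-aligned); 2..4  -- padding (2B); 4..8  crc  (4B, 4-aligned); sizeof = 8, alignof = 4
0..4  pid  (4B, 4-aligned)
4..6  prio  (2B, 2-aligned)
6..8  state  (2B, 2-aligned)
8..12  gid  (4B, 4-aligned)
12..13  refcount  (1B, 1-aligned)
13..16  -- padding (3B)
16..24  rss  (8B, 4-aligned)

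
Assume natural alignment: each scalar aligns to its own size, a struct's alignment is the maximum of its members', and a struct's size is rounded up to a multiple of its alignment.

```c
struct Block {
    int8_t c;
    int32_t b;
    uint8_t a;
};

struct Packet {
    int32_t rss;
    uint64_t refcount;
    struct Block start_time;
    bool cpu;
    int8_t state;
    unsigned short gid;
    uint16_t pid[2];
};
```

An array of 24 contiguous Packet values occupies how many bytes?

Block: @0: c [1B, align 1] → 1; +3 pad (align 4); @4: b [4B, align 4] → 8; @8: a [1B, align 1] → 9; +3 tail pad (align 4); size 12, align 4
@0: rss [4B, align 4] → 4
+4 pad (align 8)
@8: refcount [8B, align 8] → 16
@16: start_time [12B, align 4] → 28
@28: cpu [1B, align 1] → 29
@29: state [1B, align 1] → 30
@30: gid [2B, align 2] → 32
@32: pid [4B, align 2] → 36
+4 tail pad (align 8)
size 40, align 8
array of 24: 24 × 40 = 960

960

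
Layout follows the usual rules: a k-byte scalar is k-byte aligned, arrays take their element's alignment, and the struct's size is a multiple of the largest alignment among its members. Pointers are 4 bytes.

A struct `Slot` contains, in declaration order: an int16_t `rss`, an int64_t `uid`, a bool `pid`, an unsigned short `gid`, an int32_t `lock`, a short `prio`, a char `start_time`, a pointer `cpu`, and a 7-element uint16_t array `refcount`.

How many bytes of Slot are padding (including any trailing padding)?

@0: rss [2B, align 2] → 2
+6 pad (align 8)
@8: uid [8B, align 8] → 16
@16: pid [1B, align 1] → 17
+1 pad (align 2)
@18: gid [2B, align 2] → 20
@20: lock [4B, align 4] → 24
@24: prio [2B, align 2] → 26
@26: start_time [1B, align 1] → 27
+1 pad (align 4)
@28: cpu [4B, align 4] → 32
@32: refcount [14B, align 2] → 46
+2 tail pad (align 8)
size 48, align 8
data bytes 38, size 48 → padding 10

10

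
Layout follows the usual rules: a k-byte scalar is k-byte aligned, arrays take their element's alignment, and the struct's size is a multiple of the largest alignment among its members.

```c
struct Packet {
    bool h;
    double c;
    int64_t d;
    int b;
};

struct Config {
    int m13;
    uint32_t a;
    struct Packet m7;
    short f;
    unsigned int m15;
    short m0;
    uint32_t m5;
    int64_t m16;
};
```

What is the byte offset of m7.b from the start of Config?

Packet: h at 0 (size 1, align 1) → ends 1; pad 7 to align 8 for c; c at 8 (size 8, align 8) → ends 16; d at 16 (size 8, align 8) → ends 24; b at 24 (size 4, align 4) → ends 28; tail pad 4 to reach multiple of 8; total 32 bytes, alignment 8
m13 at 0 (size 4, align 4) → ends 4
a at 4 (size 4, align 4) → ends 8
m7 at 8 (size 32, align 8) → ends 40
within Packet: b at 24
8 + 24 = 32

32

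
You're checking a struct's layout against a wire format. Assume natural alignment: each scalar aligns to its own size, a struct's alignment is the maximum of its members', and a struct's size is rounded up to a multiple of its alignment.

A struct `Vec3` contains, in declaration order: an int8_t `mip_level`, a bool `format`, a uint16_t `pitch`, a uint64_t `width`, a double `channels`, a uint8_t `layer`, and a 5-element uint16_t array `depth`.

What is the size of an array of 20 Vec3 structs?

800

@0: mip_level [1B, align 1] → 1
@1: format [1B, align 1] → 2
@2: pitch [2B, align 2] → 4
+4 pad (align 8)
@8: width [8B, align 8] → 16
@16: channels [8B, align 8] → 24
@24: layer [1B, align 1] → 25
+1 pad (align 2)
@26: depth [10B, align 2] → 36
+4 tail pad (align 8)
size 40, align 8
array of 20: 20 × 40 = 800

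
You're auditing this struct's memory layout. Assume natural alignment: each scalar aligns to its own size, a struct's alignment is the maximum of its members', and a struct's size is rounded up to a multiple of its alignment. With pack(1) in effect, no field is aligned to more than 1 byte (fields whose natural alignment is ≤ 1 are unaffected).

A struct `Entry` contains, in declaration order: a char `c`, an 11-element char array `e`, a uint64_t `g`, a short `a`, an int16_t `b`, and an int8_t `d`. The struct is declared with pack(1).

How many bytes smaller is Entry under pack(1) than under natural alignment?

7

natural layout:
  @0: c [1B, align 1] → 1
  @1: e [11B, align 1] → 12
  +4 pad (align 8)
  @16: g [8B, align 8] → 24
  @24: a [2B, align 2] → 26
  @26: b [2B, align 2] → 28
  @28: d [1B, align 1] → 29
  +3 tail pad (align 8)
  size 32, align 8
packed(1) layout:
  @0: c [1B, align 1] → 1
  @1: e [11B, align 1] → 12
  @12: g [8B, align 1] → 20
  @20: a [2B, align 1] → 22
  @22: b [2B, align 1] → 24
  @24: d [1B, align 1] → 25
  size 25, align 1
32 − 25 = 7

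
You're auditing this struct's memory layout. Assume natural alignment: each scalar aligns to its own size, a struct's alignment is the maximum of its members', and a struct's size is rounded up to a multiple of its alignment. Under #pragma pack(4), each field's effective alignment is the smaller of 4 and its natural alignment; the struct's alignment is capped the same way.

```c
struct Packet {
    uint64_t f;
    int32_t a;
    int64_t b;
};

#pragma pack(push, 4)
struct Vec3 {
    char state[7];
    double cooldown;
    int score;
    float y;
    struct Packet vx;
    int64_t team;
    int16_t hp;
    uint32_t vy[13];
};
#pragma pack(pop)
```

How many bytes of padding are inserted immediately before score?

0

Packet: 0..8  f  (8B, 8-aligned); 8..12  a  (4B, 4-aligned); 12..16  -- padding (4B); 16..24  b  (8B, 8-aligned); sizeof = 24, alignof = 8
0..7  state  (7B, 1-aligned)
7..8  -- padding (1B)
8..16  cooldown  (8B, 4-aligned)
16..20  score  (4B, 4-aligned)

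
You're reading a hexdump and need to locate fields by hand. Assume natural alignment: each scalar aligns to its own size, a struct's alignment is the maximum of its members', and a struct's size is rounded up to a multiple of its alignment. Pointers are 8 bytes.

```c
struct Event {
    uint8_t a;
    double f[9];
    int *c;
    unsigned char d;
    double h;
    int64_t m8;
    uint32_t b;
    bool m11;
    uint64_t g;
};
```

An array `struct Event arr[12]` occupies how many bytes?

1536

@0: a [1B, align 1] → 1
+7 pad (align 8)
@8: f [72B, align 8] → 80
@80: c [8B, align 8] → 88
@88: d [1B, align 1] → 89
+7 pad (align 8)
@96: h [8B, align 8] → 104
@104: m8 [8B, align 8] → 112
@112: b [4B, align 4] → 116
@116: m11 [1B, align 1] → 117
+3 pad (align 8)
@120: g [8B, align 8] → 128
size 128, align 8
array of 12: 12 × 128 = 1536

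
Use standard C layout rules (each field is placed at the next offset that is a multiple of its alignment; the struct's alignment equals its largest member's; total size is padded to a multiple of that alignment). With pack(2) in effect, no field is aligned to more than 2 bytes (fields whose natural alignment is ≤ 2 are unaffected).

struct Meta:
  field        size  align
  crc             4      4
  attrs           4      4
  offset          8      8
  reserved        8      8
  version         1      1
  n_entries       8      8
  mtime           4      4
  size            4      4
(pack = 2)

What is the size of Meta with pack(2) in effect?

42

@0: crc [4B, align 2] → 4
@4: attrs [4B, align 2] → 8
@8: offset [8B, align 2] → 16
@16: reserved [8B, align 2] → 24
@24: version [1B, align 1] → 25
+1 pad (align 2)
@26: n_entries [8B, align 2] → 34
@34: mtime [4B, align 2] → 38
@38: size [4B, align 2] → 42
size 42, align 2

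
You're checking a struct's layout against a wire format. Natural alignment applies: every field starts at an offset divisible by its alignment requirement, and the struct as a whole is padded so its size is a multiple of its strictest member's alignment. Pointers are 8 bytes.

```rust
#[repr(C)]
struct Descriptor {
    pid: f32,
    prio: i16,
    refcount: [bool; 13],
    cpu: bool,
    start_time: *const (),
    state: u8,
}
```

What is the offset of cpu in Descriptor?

@0: pid [4B, align 4] → 4
@4: prio [2B, align 2] → 6
@6: refcount [13B, align 1] → 19
@19: cpu [1B, align 1] → 20

19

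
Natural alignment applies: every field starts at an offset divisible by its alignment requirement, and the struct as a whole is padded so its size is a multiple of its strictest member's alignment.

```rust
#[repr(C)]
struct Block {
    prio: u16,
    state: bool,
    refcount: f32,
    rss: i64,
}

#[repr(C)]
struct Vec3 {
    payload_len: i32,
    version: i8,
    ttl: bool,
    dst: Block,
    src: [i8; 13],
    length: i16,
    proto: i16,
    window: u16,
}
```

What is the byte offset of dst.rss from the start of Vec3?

Block: prio at 0 (size 2, align 2) → ends 2; state at 2 (size 1, align 1) → ends 3; pad 1 to align 4 for refcount; refcount at 4 (size 4, align 4) → ends 8; rss at 8 (size 8, align 8) → ends 16; total 16 bytes, alignment 8
payload_len at 0 (size 4, align 4) → ends 4
version at 4 (size 1, align 1) → ends 5
ttl at 5 (size 1, align 1) → ends 6
pad 2 to align 8 for dst
dst at 8 (size 16, align 8) → ends 24
within Block: rss at 8
8 + 8 = 16

16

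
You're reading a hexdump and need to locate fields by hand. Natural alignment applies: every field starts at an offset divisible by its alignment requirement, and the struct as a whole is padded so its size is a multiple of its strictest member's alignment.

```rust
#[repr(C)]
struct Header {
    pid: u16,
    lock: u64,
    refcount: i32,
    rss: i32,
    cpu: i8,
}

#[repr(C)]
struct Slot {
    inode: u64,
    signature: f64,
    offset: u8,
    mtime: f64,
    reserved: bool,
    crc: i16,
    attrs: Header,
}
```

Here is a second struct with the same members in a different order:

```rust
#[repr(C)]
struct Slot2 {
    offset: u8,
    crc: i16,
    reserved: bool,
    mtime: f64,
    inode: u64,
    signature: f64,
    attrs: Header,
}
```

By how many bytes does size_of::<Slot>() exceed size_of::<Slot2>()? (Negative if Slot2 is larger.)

8

Header: 0..2  pid  (2B, 2-aligned); 2..8  -- padding (6B); 8..16  lock  (8B, 8-aligned); 16..20  refcount  (4B, 4-aligned); 20..24  rss  (4B, 4-aligned); 24..25  cpu  (1B, 1-aligned); 25..32  -- tail padding (7B); sizeof = 32, alignof = 8
0..8  inode  (8B, 8-aligned)
8..16  signature  (8B, 8-aligned)
16..17  offset  (1B, 1-aligned)
17..24  -- padding (7B)
24..32  mtime  (8B, 8-aligned)
32..33  reserved  (1B, 1-aligned)
33..34  -- padding (1B)
34..36  crc  (2B, 2-aligned)
36..40  -- padding (4B)
40..72  attrs  (32B, 8-aligned)
sizeof = 72, alignof = 8
— Slot2 —
0..1  offset  (1B, 1-aligned)
1..2  -- padding (1B)
2..4  crc  (2B, 2-aligned)
4..5  reserved  (1B, 1-aligned)
5..8  -- padding (3B)
8..16  mtime  (8B, 8-aligned)
16..24  inode  (8B, 8-aligned)
24..32  signature  (8B, 8-aligned)
32..64  attrs  (32B, 8-aligned)
sizeof = 64, alignof = 8
72 − 64 = 8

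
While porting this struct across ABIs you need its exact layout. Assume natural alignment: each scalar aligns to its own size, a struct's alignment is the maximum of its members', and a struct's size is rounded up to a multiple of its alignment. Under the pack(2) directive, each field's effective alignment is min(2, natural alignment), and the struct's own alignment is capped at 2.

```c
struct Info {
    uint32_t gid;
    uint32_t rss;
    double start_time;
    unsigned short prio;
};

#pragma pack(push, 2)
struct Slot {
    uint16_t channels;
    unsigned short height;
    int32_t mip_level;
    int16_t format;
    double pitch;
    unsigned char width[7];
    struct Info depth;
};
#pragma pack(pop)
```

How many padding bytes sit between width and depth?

1

Info: 0..4  gid  (4B, 4-aligned); 4..8  rss  (4B, 4-aligned); 8..16  start_time  (8B, 8-aligned); 16..18  prio  (2B, 2-aligned); 18..24  -- tail padding (6B); sizeof = 24, alignof = 8
0..2  channels  (2B, 2-aligned)
2..4  height  (2B, 2-aligned)
4..8  mip_level  (4B, 2-aligned)
8..10  format  (2B, 2-aligned)
10..18  pitch  (8B, 2-aligned)
18..25  width  (7B, 1-aligned)
25..26  -- padding (1B)
26..50  depth  (24B, 2-aligned)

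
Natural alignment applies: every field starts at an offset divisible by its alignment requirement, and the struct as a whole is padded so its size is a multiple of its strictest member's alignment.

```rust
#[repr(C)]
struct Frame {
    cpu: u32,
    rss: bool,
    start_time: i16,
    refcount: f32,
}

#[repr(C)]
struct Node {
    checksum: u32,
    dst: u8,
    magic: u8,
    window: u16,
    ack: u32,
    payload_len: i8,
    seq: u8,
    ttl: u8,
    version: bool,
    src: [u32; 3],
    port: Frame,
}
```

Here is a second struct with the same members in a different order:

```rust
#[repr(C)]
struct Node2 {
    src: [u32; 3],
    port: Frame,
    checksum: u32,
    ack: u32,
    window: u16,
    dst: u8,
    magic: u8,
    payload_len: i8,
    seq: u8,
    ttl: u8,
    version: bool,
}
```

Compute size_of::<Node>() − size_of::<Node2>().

Frame: @0: cpu [4B, align 4] → 4; @4: rss [1B, align 1] → 5; +1 pad (align 2); @6: start_time [2B, align 2] → 8; @8: refcount [4B, align 4] → 12; size 12, align 4
@0: checksum [4B, align 4] → 4
@4: dst [1B, align 1] → 5
@5: magic [1B, align 1] → 6
@6: window [2B, align 2] → 8
@8: ack [4B, align 4] → 12
@12: payload_len [1B, align 1] → 13
@13: seq [1B, align 1] → 14
@14: ttl [1B, align 1] → 15
@15: version [1B, align 1] → 16
@16: src [12B, align 4] → 28
@28: port [12B, align 4] → 40
size 40, align 4
— Node2 —
@0: src [12B, align 4] → 12
@12: port [12B, align 4] → 24
@24: checksum [4B, align 4] → 28
@28: ack [4B, align 4] → 32
@32: window [2B, align 2] → 34
@34: dst [1B, align 1] → 35
@35: magic [1B, align 1] → 36
@36: payload_len [1B, align 1] → 37
@37: seq [1B, align 1] → 38
@38: ttl [1B, align 1] → 39
@39: version [1B, align 1] → 40
size 40, align 4
40 − 40 = 0

0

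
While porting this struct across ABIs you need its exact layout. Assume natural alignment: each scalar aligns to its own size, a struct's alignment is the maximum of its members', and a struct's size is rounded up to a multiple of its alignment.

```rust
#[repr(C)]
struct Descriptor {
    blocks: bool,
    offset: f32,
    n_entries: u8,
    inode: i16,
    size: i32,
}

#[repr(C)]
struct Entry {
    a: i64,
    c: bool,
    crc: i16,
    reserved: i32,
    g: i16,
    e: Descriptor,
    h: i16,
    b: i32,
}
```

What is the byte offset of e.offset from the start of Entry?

24

Descriptor: 0..1  blocks  (1B, 1-aligned); 1..4  -- padding (3B); 4..8  offset  (4B, 4-aligned); 8..9  n_entries  (1B, 1-aligned); 9..10  -- padding (1B); 10..12  inode  (2B, 2-aligned); 12..16  size  (4B, 4-aligned); sizeof = 16, alignof = 4
0..8  a  (8B, 8-aligned)
8..9  c  (1B, 1-aligned)
9..10  -- padding (1B)
10..12  crc  (2B, 2-aligned)
12..16  reserved  (4B, 4-aligned)
16..18  g  (2B, 2-aligned)
18..20  -- padding (2B)
20..36  e  (16B, 4-aligned)
within Descriptor: offset at 4
20 + 4 = 24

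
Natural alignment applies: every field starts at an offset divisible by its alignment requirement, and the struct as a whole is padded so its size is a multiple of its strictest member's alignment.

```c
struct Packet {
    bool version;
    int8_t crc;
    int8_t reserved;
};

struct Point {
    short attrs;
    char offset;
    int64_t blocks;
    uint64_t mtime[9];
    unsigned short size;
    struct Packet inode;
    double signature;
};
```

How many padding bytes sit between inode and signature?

Packet: @0: version [1B, align 1] → 1; @1: crc [1B, align 1] → 2; @2: reserved [1B, align 1] → 3; size 3, align 1
@0: attrs [2B, align 2] → 2
@2: offset [1B, align 1] → 3
+5 pad (align 8)
@8: blocks [8B, align 8] → 16
@16: mtime [72B, align 8] → 88
@88: size [2B, align 2] → 90
@90: inode [3B, align 1] → 93
+3 pad (align 8)
@96: signature [8B, align 8] → 104

3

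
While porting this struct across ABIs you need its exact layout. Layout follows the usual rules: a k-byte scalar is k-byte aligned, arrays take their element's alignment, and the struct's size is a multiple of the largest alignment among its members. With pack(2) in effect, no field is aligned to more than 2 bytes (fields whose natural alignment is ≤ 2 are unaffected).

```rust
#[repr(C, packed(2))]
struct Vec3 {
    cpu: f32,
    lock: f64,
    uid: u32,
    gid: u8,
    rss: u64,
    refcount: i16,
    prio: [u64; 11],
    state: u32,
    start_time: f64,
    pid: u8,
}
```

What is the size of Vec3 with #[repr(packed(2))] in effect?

130

cpu at 0 (size 4, align 2) → ends 4
lock at 4 (size 8, align 2) → ends 12
uid at 12 (size 4, align 2) → ends 16
gid at 16 (size 1, align 1) → ends 17
pad 1 to align 2 for rss
rss at 18 (size 8, align 2) → ends 26
refcount at 26 (size 2, align 2) → ends 28
prio at 28 (size 88, align 2) → ends 116
state at 116 (size 4, align 2) → ends 120
start_time at 120 (size 8, align 2) → ends 128
pid at 128 (size 1, align 1) → ends 129
tail pad 1 to reach multiple of 2
total 130 bytes, alignment 2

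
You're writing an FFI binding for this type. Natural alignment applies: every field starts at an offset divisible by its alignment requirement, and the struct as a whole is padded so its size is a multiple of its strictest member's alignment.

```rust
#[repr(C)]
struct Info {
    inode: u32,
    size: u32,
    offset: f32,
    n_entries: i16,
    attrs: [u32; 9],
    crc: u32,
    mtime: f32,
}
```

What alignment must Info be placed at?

member alignments: inode=4, size=4, offset=4, n_entries=2, attrs=4, crc=4, mtime=4
max = 4

4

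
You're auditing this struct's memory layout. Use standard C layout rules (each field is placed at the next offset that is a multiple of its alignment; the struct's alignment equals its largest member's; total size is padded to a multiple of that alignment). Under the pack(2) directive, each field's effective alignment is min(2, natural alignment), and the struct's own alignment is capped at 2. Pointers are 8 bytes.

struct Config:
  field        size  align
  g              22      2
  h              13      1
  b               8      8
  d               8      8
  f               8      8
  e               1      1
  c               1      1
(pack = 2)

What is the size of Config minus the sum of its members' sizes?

@0: g [22B, align 2] → 22
@22: h [13B, align 1] → 35
+1 pad (align 2)
@36: b [8B, align 2] → 44
@44: d [8B, align 2] → 52
@52: f [8B, align 2] → 60
@60: e [1B, align 1] → 61
@61: c [1B, align 1] → 62
size 62, align 2
data bytes 61, size 62 → padding 1

1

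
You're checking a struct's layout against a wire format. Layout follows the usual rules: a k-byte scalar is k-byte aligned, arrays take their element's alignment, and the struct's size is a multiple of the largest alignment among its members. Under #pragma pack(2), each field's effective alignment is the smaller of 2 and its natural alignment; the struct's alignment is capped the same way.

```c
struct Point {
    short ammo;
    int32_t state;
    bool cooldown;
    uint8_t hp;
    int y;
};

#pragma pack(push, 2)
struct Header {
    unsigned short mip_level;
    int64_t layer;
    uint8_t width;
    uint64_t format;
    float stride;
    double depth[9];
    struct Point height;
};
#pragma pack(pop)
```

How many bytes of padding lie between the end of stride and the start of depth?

Point: ammo at 0 (size 2, align 2) → ends 2; pad 2 to align 4 for state; state at 4 (size 4, align 4) → ends 8; cooldown at 8 (size 1, align 1) → ends 9; hp at 9 (size 1, align 1) → ends 10; pad 2 to align 4 for y; y at 12 (size 4, align 4) → ends 16; total 16 bytes, alignment 4
mip_level at 0 (size 2, align 2) → ends 2
layer at 2 (size 8, align 2) → ends 10
width at 10 (size 1, align 1) → ends 11
pad 1 to align 2 for format
format at 12 (size 8, align 2) → ends 20
stride at 20 (size 4, align 2) → ends 24
depth at 24 (size 72, align 2) → ends 96

0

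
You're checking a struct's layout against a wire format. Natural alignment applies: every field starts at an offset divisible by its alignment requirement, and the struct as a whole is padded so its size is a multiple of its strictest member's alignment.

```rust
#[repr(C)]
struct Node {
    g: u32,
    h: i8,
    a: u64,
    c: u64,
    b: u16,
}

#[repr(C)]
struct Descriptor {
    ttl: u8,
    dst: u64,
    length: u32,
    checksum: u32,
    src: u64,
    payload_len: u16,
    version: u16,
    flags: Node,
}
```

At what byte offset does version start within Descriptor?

Node: @0: g [4B, align 4] → 4; @4: h [1B, align 1] → 5; +3 pad (align 8); @8: a [8B, align 8] → 16; @16: c [8B, align 8] → 24; @24: b [2B, align 2] → 26; +6 tail pad (align 8); size 32, align 8
@0: ttl [1B, align 1] → 1
+7 pad (align 8)
@8: dst [8B, align 8] → 16
@16: length [4B, align 4] → 20
@20: checksum [4B, align 4] → 24
@24: src [8B, align 8] → 32
@32: payload_len [2B, align 2] → 34
@34: version [2B, align 2] → 36

34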